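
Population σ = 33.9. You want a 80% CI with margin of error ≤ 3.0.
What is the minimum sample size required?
n ≥ 210

For margin E ≤ 3.0:
n ≥ (z* · σ / E)²
n ≥ (1.282 · 33.9 / 3.0)²
n ≥ 209.86

Minimum n = 210 (rounding up)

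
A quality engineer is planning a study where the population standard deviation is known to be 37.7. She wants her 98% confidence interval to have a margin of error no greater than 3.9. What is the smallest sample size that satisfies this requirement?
n ≥ 506

For margin E ≤ 3.9:
n ≥ (z* · σ / E)²
n ≥ (2.326 · 37.7 / 3.9)²
n ≥ 505.56

Minimum n = 506 (rounding up)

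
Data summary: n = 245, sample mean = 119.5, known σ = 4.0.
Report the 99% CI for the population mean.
(118.84, 120.16)

z-interval (σ known):
z* = 2.576 for 99% confidence

Margin of error = z* · σ/√n = 2.576 · 4.0/√245 = 0.66

CI: (119.5 - 0.66, 119.5 + 0.66) = (118.84, 120.16)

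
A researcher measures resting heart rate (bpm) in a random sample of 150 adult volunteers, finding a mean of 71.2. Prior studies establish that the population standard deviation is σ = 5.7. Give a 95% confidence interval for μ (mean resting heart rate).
(70.29, 72.11)

z-interval (σ known):
z* = 1.960 for 95% confidence

Margin of error = z* · σ/√n = 1.960 · 5.7/√150 = 0.91

CI: (71.2 - 0.91, 71.2 + 0.91) = (70.29, 72.11)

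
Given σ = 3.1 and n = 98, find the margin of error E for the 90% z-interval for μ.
Margin of error = 0.52

Margin of error = z* · σ/√n
= 1.645 · 3.1/√98
= 1.645 · 3.1/9.8995
= 0.52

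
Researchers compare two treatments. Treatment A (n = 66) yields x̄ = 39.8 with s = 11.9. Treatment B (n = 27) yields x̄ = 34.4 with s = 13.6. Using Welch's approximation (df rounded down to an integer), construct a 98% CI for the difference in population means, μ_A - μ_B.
(-1.85, 12.65)

Difference: x̄₁ - x̄₂ = 5.40
SE = √(s₁²/n₁ + s₂²/n₂) = √(11.9²/66 + 13.6²/27) = 2.9993
df = 43.14 → 43 (Welch–Satterthwaite, rounded down)
t* = 2.416

CI: 5.40 ± 2.416 · 2.9993 = 5.40 ± 7.25 = (-1.85, 12.65)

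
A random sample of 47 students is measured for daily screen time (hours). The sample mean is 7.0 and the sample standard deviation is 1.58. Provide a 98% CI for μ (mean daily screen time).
(6.44, 7.56)

t-interval (σ unknown):
df = n - 1 = 46
t* = 2.410 for 98% confidence

Margin of error = t* · s/√n = 2.410 · 1.58/√47 = 0.56

CI: (6.44, 7.56)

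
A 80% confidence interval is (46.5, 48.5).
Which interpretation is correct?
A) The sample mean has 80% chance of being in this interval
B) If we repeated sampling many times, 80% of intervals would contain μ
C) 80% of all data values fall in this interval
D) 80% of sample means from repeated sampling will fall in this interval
B

A) Wrong — x̄ is observed and sits in the interval by construction.
B) Correct — this is the frequentist long-run coverage interpretation.
C) Wrong — a CI is about the parameter μ, not individual data values.
D) Wrong — coverage applies to intervals containing μ, not to future x̄ values.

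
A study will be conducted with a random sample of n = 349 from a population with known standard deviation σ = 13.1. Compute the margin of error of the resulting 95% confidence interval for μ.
Margin of error = 1.37

Margin of error = z* · σ/√n
= 1.960 · 13.1/√349
= 1.960 · 13.1/18.6815
= 1.37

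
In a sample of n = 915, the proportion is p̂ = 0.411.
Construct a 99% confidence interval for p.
(0.369, 0.453)

Proportion CI:
SE = √(p̂(1-p̂)/n) = √(0.411 · 0.589 / 915) = 0.01627

z* = 2.576
Margin = z* · SE = 2.576 · 0.01627 = 0.0419

CI: 0.411 ± 0.0419 = (0.369, 0.453)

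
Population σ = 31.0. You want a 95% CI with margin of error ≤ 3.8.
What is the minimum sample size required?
n ≥ 256

For margin E ≤ 3.8:
n ≥ (z* · σ / E)²
n ≥ (1.960 · 31.0 / 3.8)²
n ≥ 255.66

Minimum n = 256 (rounding up)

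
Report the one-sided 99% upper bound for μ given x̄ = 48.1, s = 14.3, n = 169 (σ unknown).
μ ≤ 50.68

Upper bound (one-sided):
t* = 2.349 (one-sided for 99%)
Upper bound = x̄ + t* · s/√n = 48.1 + 2.349 · 14.3/√169 = 50.68

We are 99% confident that μ ≤ 50.68.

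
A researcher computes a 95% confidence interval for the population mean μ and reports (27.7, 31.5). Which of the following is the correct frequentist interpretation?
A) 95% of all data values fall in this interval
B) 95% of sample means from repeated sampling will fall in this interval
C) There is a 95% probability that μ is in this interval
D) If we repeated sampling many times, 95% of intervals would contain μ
D

A) Wrong — a CI is about the parameter μ, not individual data values.
B) Wrong — coverage applies to intervals containing μ, not to future x̄ values.
C) Wrong — μ is fixed; the randomness lives in the interval, not in μ.
D) Correct — this is the frequentist long-run coverage interpretation.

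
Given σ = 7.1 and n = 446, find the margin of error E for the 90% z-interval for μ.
Margin of error = 0.55

Margin of error = z* · σ/√n
= 1.645 · 7.1/√446
= 1.645 · 7.1/21.1187
= 0.55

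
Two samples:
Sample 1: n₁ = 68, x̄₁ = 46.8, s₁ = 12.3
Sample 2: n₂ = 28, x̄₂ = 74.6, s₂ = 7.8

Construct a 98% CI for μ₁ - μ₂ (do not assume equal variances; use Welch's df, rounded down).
(-32.78, -22.82)

Difference: x̄₁ - x̄₂ = -27.80
SE = √(s₁²/n₁ + s₂²/n₂) = √(12.3²/68 + 7.8²/28) = 2.0971
df = 77.75 → 77 (Welch–Satterthwaite, rounded down)
t* = 2.376

CI: -27.80 ± 2.376 · 2.0971 = -27.80 ± 4.98 = (-32.78, -22.82)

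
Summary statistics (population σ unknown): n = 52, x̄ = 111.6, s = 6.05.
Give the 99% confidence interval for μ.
(109.35, 113.85)

t-interval (σ unknown):
df = n - 1 = 51
t* = 2.676 for 99% confidence

Margin of error = t* · s/√n = 2.676 · 6.05/√52 = 2.25

CI: (109.35, 113.85)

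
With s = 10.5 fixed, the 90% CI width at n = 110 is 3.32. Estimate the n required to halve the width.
n ≈ 440

CI width ∝ 1/√n
To reduce width by factor 2, need √n to grow by 2 → need 2² = 4 times as many samples.

Current: n = 110, width = 3.32
New: n = 440, width ≈ 1.65

Width reduced by factor of 3.32/1.65 = 2.01.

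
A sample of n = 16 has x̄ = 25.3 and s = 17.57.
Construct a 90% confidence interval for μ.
(17.60, 33.00)

t-interval (σ unknown):
df = n - 1 = 15
t* = 1.753 for 90% confidence

Margin of error = t* · s/√n = 1.753 · 17.57/√16 = 7.70

CI: (17.60, 33.00)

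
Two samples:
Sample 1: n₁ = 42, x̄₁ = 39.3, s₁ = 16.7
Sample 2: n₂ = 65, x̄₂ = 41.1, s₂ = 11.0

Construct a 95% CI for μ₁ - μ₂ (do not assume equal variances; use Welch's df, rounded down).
(-7.63, 4.03)

Difference: x̄₁ - x̄₂ = -1.80
SE = √(s₁²/n₁ + s₂²/n₂) = √(16.7²/42 + 11.0²/65) = 2.9158
df = 63.99 → 63 (Welch–Satterthwaite, rounded down)
t* = 1.998

CI: -1.80 ± 1.998 · 2.9158 = -1.80 ± 5.83 = (-7.63, 4.03)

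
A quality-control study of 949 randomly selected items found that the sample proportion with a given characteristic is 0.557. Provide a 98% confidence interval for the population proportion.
(0.519, 0.595)

Proportion CI:
SE = √(p̂(1-p̂)/n) = √(0.557 · 0.443 / 949) = 0.01612

z* = 2.326
Margin = z* · SE = 2.326 · 0.01612 = 0.0375

CI: 0.557 ± 0.0375 = (0.519, 0.595)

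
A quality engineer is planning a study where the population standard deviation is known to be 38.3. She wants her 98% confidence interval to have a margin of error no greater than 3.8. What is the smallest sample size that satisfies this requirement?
n ≥ 550

For margin E ≤ 3.8:
n ≥ (z* · σ / E)²
n ≥ (2.326 · 38.3 / 3.8)²
n ≥ 549.60

Minimum n = 550 (rounding up)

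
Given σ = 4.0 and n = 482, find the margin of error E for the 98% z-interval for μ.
Margin of error = 0.42

Margin of error = z* · σ/√n
= 2.326 · 4.0/√482
= 2.326 · 4.0/21.9545
= 0.42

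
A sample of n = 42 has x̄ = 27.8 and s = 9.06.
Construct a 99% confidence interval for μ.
(24.02, 31.58)

t-interval (σ unknown):
df = n - 1 = 41
t* = 2.701 for 99% confidence

Margin of error = t* · s/√n = 2.701 · 9.06/√42 = 3.78

CI: (24.02, 31.58)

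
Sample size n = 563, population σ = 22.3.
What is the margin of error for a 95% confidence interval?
Margin of error = 1.84

Margin of error = z* · σ/√n
= 1.960 · 22.3/√563
= 1.960 · 22.3/23.7276
= 1.84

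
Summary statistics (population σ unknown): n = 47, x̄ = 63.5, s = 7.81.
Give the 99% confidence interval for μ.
(60.44, 66.56)

t-interval (σ unknown):
df = n - 1 = 46
t* = 2.687 for 99% confidence

Margin of error = t* · s/√n = 2.687 · 7.81/√47 = 3.06

CI: (60.44, 66.56)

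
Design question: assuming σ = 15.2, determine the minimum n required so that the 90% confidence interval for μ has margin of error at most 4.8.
n ≥ 28

For margin E ≤ 4.8:
n ≥ (z* · σ / E)²
n ≥ (1.645 · 15.2 / 4.8)²
n ≥ 27.14

Minimum n = 28 (rounding up)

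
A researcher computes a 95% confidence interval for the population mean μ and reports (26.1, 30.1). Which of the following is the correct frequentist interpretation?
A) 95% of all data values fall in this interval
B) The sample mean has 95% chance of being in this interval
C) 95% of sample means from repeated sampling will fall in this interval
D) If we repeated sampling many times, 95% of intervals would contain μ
D

A) Wrong — a CI is about the parameter μ, not individual data values.
B) Wrong — x̄ is observed and sits in the interval by construction.
C) Wrong — coverage applies to intervals containing μ, not to future x̄ values.
D) Correct — this is the frequentist long-run coverage interpretation.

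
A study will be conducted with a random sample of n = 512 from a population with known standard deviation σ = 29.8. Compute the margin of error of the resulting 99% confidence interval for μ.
Margin of error = 3.39

Margin of error = z* · σ/√n
= 2.576 · 29.8/√512
= 2.576 · 29.8/22.6274
= 3.39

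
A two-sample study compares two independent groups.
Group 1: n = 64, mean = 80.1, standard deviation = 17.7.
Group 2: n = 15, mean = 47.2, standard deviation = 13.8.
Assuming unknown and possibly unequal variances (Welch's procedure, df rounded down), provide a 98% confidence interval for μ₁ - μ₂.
(22.50, 43.30)

Difference: x̄₁ - x̄₂ = 32.90
SE = √(s₁²/n₁ + s₂²/n₂) = √(17.7²/64 + 13.8²/15) = 4.1942
df = 26.02 → 26 (Welch–Satterthwaite, rounded down)
t* = 2.479

CI: 32.90 ± 2.479 · 4.1942 = 32.90 ± 10.40 = (22.50, 43.30)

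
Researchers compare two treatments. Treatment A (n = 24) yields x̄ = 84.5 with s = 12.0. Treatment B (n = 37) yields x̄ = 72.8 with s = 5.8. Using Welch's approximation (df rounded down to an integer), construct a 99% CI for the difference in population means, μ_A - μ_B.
(4.47, 18.93)

Difference: x̄₁ - x̄₂ = 11.70
SE = √(s₁²/n₁ + s₂²/n₂) = √(12.0²/24 + 5.8²/37) = 2.6285
df = 30.06 → 30 (Welch–Satterthwaite, rounded down)
t* = 2.750

CI: 11.70 ± 2.750 · 2.6285 = 11.70 ± 7.23 = (4.47, 18.93)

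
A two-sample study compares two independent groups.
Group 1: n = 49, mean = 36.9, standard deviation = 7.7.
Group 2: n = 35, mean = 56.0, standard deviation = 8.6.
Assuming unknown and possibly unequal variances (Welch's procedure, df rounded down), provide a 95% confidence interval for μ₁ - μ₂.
(-22.74, -15.46)

Difference: x̄₁ - x̄₂ = -19.10
SE = √(s₁²/n₁ + s₂²/n₂) = √(7.7²/49 + 8.6²/35) = 1.8229
df = 68.24 → 68 (Welch–Satterthwaite, rounded down)
t* = 1.995

CI: -19.10 ± 1.995 · 1.8229 = -19.10 ± 3.64 = (-22.74, -15.46)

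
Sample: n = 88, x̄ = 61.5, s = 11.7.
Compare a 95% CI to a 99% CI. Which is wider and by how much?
99% CI is wider by 1.61

df = 87
95% CI: t* = 1.988, (59.02, 63.98), width = 2 · t* · s/√n = 4.96
99% CI: t* = 2.634, (58.21, 64.79), width = 2 · t* · s/√n = 6.57

The 99% CI is wider by 6.57 - 4.96 = 1.61.
Higher confidence requires a wider interval.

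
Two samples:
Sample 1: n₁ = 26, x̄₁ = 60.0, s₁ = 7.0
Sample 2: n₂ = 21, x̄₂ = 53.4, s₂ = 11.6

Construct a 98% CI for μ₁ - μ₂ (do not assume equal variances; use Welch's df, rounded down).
(-0.46, 13.66)

Difference: x̄₁ - x̄₂ = 6.60
SE = √(s₁²/n₁ + s₂²/n₂) = √(7.0²/26 + 11.6²/21) = 2.8796
df = 31.33 → 31 (Welch–Satterthwaite, rounded down)
t* = 2.453

CI: 6.60 ± 2.453 · 2.8796 = 6.60 ± 7.06 = (-0.46, 13.66)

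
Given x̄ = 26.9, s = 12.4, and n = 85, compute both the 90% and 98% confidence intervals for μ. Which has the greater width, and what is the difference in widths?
98% CI is wider by 1.91

df = 84
90% CI: t* = 1.663, (24.66, 29.14), width = 2 · t* · s/√n = 4.47
98% CI: t* = 2.372, (23.71, 30.09), width = 2 · t* · s/√n = 6.38

The 98% CI is wider by 6.38 - 4.47 = 1.91.
Higher confidence requires a wider interval.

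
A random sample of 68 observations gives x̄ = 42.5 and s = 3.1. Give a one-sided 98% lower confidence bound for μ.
μ ≥ 41.71

Lower bound (one-sided):
t* = 2.095 (one-sided for 98%)
Lower bound = x̄ - t* · s/√n = 42.5 - 2.095 · 3.1/√68 = 41.71

We are 98% confident that μ ≥ 41.71.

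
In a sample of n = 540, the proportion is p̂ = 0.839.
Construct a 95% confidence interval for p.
(0.808, 0.870)

Proportion CI:
SE = √(p̂(1-p̂)/n) = √(0.839 · 0.161 / 540) = 0.01582

z* = 1.960
Margin = z* · SE = 1.960 · 0.01582 = 0.0310

CI: 0.839 ± 0.0310 = (0.808, 0.870)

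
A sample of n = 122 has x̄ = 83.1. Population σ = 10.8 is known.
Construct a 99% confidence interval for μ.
(80.58, 85.62)

z-interval (σ known):
z* = 2.576 for 99% confidence

Margin of error = z* · σ/√n = 2.576 · 10.8/√122 = 2.52

CI: (83.1 - 2.52, 83.1 + 2.52) = (80.58, 85.62)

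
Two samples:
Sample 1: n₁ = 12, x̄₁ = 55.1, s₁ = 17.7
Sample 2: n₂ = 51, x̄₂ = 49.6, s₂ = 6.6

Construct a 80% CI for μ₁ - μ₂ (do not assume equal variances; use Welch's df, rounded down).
(-1.58, 12.58)

Difference: x̄₁ - x̄₂ = 5.50
SE = √(s₁²/n₁ + s₂²/n₂) = √(17.7²/12 + 6.6²/51) = 5.1925
df = 11.73 → 11 (Welch–Satterthwaite, rounded down)
t* = 1.363

CI: 5.50 ± 1.363 · 5.1925 = 5.50 ± 7.08 = (-1.58, 12.58)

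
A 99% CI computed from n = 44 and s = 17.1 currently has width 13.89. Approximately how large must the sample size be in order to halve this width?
n ≈ 176

CI width ∝ 1/√n
To reduce width by factor 2, need √n to grow by 2 → need 2² = 4 times as many samples.

Current: n = 44, width = 13.89
New: n = 176, width ≈ 6.71

Width reduced by factor of 13.89/6.71 = 2.07.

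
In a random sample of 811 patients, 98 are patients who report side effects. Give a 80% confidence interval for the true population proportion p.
(0.106, 0.136)

Proportion CI:
p̂ = 98/811 = 0.12084
SE = √(p̂(1-p̂)/n) = √(0.12084 · 0.87916 / 811) = 0.01145

z* = 1.282
Margin = z* · SE = 1.282 · 0.01145 = 0.0147

CI: 0.12084 ± 0.0147 = (0.106, 0.136)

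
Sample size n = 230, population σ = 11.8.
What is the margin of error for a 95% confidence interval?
Margin of error = 1.53

Margin of error = z* · σ/√n
= 1.960 · 11.8/√230
= 1.960 · 11.8/15.1658
= 1.53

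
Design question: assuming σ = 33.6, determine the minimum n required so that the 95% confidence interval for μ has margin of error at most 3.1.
n ≥ 452

For margin E ≤ 3.1:
n ≥ (z* · σ / E)²
n ≥ (1.960 · 33.6 / 3.1)²
n ≥ 451.30

Minimum n = 452 (rounding up)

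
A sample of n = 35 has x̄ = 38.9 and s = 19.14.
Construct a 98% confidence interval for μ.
(31.00, 46.80)

t-interval (σ unknown):
df = n - 1 = 34
t* = 2.441 for 98% confidence

Margin of error = t* · s/√n = 2.441 · 19.14/√35 = 7.90

CI: (31.00, 46.80)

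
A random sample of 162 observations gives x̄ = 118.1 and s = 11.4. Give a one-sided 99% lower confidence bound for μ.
μ ≥ 116.00

Lower bound (one-sided):
t* = 2.350 (one-sided for 99%)
Lower bound = x̄ - t* · s/√n = 118.1 - 2.350 · 11.4/√162 = 116.00

We are 99% confident that μ ≥ 116.00.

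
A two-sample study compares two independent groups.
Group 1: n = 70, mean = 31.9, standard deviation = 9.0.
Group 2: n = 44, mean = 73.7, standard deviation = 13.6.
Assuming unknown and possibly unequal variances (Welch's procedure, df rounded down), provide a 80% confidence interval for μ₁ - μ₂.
(-44.80, -38.80)

Difference: x̄₁ - x̄₂ = -41.80
SE = √(s₁²/n₁ + s₂²/n₂) = √(9.0²/70 + 13.6²/44) = 2.3153
df = 66.78 → 66 (Welch–Satterthwaite, rounded down)
t* = 1.295

CI: -41.80 ± 1.295 · 2.3153 = -41.80 ± 3.00 = (-44.80, -38.80)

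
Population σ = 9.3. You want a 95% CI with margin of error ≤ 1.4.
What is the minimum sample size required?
n ≥ 170

For margin E ≤ 1.4:
n ≥ (z* · σ / E)²
n ≥ (1.960 · 9.3 / 1.4)²
n ≥ 169.52

Minimum n = 170 (rounding up)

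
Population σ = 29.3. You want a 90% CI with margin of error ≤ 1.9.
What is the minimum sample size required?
n ≥ 644

For margin E ≤ 1.9:
n ≥ (z* · σ / E)²
n ≥ (1.645 · 29.3 / 1.9)²
n ≥ 643.52

Minimum n = 644 (rounding up)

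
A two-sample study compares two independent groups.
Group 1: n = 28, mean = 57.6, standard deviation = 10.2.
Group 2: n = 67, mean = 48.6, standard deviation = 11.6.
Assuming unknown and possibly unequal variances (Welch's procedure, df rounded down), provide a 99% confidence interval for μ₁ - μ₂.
(2.62, 15.38)

Difference: x̄₁ - x̄₂ = 9.00
SE = √(s₁²/n₁ + s₂²/n₂) = √(10.2²/28 + 11.6²/67) = 2.3925
df = 57.23 → 57 (Welch–Satterthwaite, rounded down)
t* = 2.665

CI: 9.00 ± 2.665 · 2.3925 = 9.00 ± 6.38 = (2.62, 15.38)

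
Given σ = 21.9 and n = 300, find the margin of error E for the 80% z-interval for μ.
Margin of error = 1.62

Margin of error = z* · σ/√n
= 1.282 · 21.9/√300
= 1.282 · 21.9/17.3205
= 1.62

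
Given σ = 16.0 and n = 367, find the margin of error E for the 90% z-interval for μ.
Margin of error = 1.37

Margin of error = z* · σ/√n
= 1.645 · 16.0/√367
= 1.645 · 16.0/19.1572
= 1.37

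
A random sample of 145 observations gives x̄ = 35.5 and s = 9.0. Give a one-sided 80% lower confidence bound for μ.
μ ≥ 34.87

Lower bound (one-sided):
t* = 0.844 (one-sided for 80%)
Lower bound = x̄ - t* · s/√n = 35.5 - 0.844 · 9.0/√145 = 34.87

We are 80% confident that μ ≥ 34.87.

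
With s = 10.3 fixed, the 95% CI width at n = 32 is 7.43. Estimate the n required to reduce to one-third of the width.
n ≈ 288

CI width ∝ 1/√n
To reduce width by factor 3, need √n to grow by 3 → need 3² = 9 times as many samples.

Current: n = 32, width = 7.43
New: n = 288, width ≈ 2.39

Width reduced by factor of 7.43/2.39 = 3.11.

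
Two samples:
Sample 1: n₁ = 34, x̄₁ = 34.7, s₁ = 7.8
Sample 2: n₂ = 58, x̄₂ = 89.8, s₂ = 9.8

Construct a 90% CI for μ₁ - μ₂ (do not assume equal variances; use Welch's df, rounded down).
(-58.19, -52.01)

Difference: x̄₁ - x̄₂ = -55.10
SE = √(s₁²/n₁ + s₂²/n₂) = √(7.8²/34 + 9.8²/58) = 1.8561
df = 81.79 → 81 (Welch–Satterthwaite, rounded down)
t* = 1.664

CI: -55.10 ± 1.664 · 1.8561 = -55.10 ± 3.09 = (-58.19, -52.01)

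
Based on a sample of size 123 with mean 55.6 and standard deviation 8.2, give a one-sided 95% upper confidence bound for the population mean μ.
μ ≤ 56.83

Upper bound (one-sided):
t* = 1.657 (one-sided for 95%)
Upper bound = x̄ + t* · s/√n = 55.6 + 1.657 · 8.2/√123 = 56.83

We are 95% confident that μ ≤ 56.83.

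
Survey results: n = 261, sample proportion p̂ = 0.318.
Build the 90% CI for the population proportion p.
(0.271, 0.365)

Proportion CI:
SE = √(p̂(1-p̂)/n) = √(0.318 · 0.682 / 261) = 0.02883

z* = 1.645
Margin = z* · SE = 1.645 · 0.02883 = 0.0474

CI: 0.318 ± 0.0474 = (0.271, 0.365)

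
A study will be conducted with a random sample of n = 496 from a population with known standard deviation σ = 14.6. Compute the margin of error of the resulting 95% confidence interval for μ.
Margin of error = 1.28

Margin of error = z* · σ/√n
= 1.960 · 14.6/√496
= 1.960 · 14.6/22.2711
= 1.28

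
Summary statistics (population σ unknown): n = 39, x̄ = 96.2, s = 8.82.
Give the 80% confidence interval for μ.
(94.36, 98.04)

t-interval (σ unknown):
df = n - 1 = 38
t* = 1.304 for 80% confidence

Margin of error = t* · s/√n = 1.304 · 8.82/√39 = 1.84

CI: (94.36, 98.04)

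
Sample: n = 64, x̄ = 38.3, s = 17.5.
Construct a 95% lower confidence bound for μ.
μ ≥ 34.65

Lower bound (one-sided):
t* = 1.669 (one-sided for 95%)
Lower bound = x̄ - t* · s/√n = 38.3 - 1.669 · 17.5/√64 = 34.65

We are 95% confident that μ ≥ 34.65.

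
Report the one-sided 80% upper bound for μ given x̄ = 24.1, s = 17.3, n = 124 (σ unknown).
μ ≤ 25.41

Upper bound (one-sided):
t* = 0.845 (one-sided for 80%)
Upper bound = x̄ + t* · s/√n = 24.1 + 0.845 · 17.3/√124 = 25.41

We are 80% confident that μ ≤ 25.41.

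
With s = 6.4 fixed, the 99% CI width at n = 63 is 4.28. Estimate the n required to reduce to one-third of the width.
n ≈ 567

CI width ∝ 1/√n
To reduce width by factor 3, need √n to grow by 3 → need 3² = 9 times as many samples.

Current: n = 63, width = 4.28
New: n = 567, width ≈ 1.39

Width reduced by factor of 4.28/1.39 = 3.08.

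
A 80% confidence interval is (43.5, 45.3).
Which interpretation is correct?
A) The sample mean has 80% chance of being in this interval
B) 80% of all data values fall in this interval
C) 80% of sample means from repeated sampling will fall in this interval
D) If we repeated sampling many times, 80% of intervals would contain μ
D

A) Wrong — x̄ is observed and sits in the interval by construction.
B) Wrong — a CI is about the parameter μ, not individual data values.
C) Wrong — coverage applies to intervals containing μ, not to future x̄ values.
D) Correct — this is the frequentist long-run coverage interpretation.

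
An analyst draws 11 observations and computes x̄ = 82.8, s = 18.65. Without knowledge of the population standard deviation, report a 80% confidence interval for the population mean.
(75.08, 90.52)

t-interval (σ unknown):
df = n - 1 = 10
t* = 1.372 for 80% confidence

Margin of error = t* · s/√n = 1.372 · 18.65/√11 = 7.72

CI: (75.08, 90.52)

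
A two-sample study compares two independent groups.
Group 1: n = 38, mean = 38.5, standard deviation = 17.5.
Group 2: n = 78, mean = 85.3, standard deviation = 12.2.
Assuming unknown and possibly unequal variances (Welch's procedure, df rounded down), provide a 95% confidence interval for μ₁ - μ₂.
(-53.13, -40.47)

Difference: x̄₁ - x̄₂ = -46.80
SE = √(s₁²/n₁ + s₂²/n₂) = √(17.5²/38 + 12.2²/78) = 3.1571
df = 55.11 → 55 (Welch–Satterthwaite, rounded down)
t* = 2.004

CI: -46.80 ± 2.004 · 3.1571 = -46.80 ± 6.33 = (-53.13, -40.47)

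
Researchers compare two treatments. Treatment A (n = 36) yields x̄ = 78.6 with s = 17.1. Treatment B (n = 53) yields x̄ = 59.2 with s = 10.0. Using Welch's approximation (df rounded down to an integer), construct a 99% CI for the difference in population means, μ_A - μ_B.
(10.93, 27.87)

Difference: x̄₁ - x̄₂ = 19.40
SE = √(s₁²/n₁ + s₂²/n₂) = √(17.1²/36 + 10.0²/53) = 3.1637
df = 51.29 → 51 (Welch–Satterthwaite, rounded down)
t* = 2.676

CI: 19.40 ± 2.676 · 3.1637 = 19.40 ± 8.47 = (10.93, 27.87)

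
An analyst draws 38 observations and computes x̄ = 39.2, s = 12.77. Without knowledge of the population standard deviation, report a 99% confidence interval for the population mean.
(33.58, 44.82)

t-interval (σ unknown):
df = n - 1 = 37
t* = 2.715 for 99% confidence

Margin of error = t* · s/√n = 2.715 · 12.77/√38 = 5.62

CI: (33.58, 44.82)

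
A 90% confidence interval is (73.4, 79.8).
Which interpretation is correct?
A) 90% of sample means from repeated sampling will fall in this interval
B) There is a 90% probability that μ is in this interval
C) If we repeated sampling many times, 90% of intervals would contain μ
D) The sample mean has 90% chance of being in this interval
C

A) Wrong — coverage applies to intervals containing μ, not to future x̄ values.
B) Wrong — μ is fixed; the randomness lives in the interval, not in μ.
C) Correct — this is the frequentist long-run coverage interpretation.
D) Wrong — x̄ is observed and sits in the interval by construction.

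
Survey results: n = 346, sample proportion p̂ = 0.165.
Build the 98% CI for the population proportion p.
(0.119, 0.211)

Proportion CI:
SE = √(p̂(1-p̂)/n) = √(0.165 · 0.835 / 346) = 0.01995

z* = 2.326
Margin = z* · SE = 2.326 · 0.01995 = 0.0464

CI: 0.165 ± 0.0464 = (0.119, 0.211)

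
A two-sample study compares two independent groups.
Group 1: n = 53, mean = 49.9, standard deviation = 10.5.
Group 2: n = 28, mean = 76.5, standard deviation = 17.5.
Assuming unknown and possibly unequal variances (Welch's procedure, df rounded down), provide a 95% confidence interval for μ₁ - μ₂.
(-33.91, -19.29)

Difference: x̄₁ - x̄₂ = -26.60
SE = √(s₁²/n₁ + s₂²/n₂) = √(10.5²/53 + 17.5²/28) = 3.6080
df = 37.54 → 37 (Welch–Satterthwaite, rounded down)
t* = 2.026

CI: -26.60 ± 2.026 · 3.6080 = -26.60 ± 7.31 = (-33.91, -19.29)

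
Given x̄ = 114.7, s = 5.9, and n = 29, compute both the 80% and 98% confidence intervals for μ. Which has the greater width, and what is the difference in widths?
98% CI is wider by 2.53

df = 28
80% CI: t* = 1.313, (113.26, 116.14), width = 2 · t* · s/√n = 2.88
98% CI: t* = 2.467, (112.00, 117.40), width = 2 · t* · s/√n = 5.41

The 98% CI is wider by 5.41 - 2.88 = 2.53.
Higher confidence requires a wider interval.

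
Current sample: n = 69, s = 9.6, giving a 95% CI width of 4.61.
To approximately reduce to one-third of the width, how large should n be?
n ≈ 621

CI width ∝ 1/√n
To reduce width by factor 3, need √n to grow by 3 → need 3² = 9 times as many samples.

Current: n = 69, width = 4.61
New: n = 621, width ≈ 1.51

Width reduced by factor of 4.61/1.51 = 3.05.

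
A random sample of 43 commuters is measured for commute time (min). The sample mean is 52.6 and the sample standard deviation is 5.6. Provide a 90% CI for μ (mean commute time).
(51.16, 54.04)

t-interval (σ unknown):
df = n - 1 = 42
t* = 1.682 for 90% confidence

Margin of error = t* · s/√n = 1.682 · 5.6/√43 = 1.44

CI: (51.16, 54.04)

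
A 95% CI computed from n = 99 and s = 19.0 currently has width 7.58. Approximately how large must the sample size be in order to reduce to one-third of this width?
n ≈ 891

CI width ∝ 1/√n
To reduce width by factor 3, need √n to grow by 3 → need 3² = 9 times as many samples.

Current: n = 99, width = 7.58
New: n = 891, width ≈ 2.50

Width reduced by factor of 7.58/2.50 = 3.03.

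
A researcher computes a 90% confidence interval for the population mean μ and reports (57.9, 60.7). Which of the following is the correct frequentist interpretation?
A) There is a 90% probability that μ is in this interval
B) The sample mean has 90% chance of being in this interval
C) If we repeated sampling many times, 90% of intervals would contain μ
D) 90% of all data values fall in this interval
C

A) Wrong — μ is fixed; the randomness lives in the interval, not in μ.
B) Wrong — x̄ is observed and sits in the interval by construction.
C) Correct — this is the frequentist long-run coverage interpretation.
D) Wrong — a CI is about the parameter μ, not individual data values.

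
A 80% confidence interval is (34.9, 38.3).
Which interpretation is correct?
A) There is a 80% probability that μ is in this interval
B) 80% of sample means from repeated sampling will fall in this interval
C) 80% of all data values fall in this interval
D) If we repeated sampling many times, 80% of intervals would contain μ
D

A) Wrong — μ is fixed; the randomness lives in the interval, not in μ.
B) Wrong — coverage applies to intervals containing μ, not to future x̄ values.
C) Wrong — a CI is about the parameter μ, not individual data values.
D) Correct — this is the frequentist long-run coverage interpretation.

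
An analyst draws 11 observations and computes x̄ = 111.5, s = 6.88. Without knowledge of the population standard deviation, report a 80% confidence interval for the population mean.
(108.65, 114.35)

t-interval (σ unknown):
df = n - 1 = 10
t* = 1.372 for 80% confidence

Margin of error = t* · s/√n = 1.372 · 6.88/√11 = 2.85

CI: (108.65, 114.35)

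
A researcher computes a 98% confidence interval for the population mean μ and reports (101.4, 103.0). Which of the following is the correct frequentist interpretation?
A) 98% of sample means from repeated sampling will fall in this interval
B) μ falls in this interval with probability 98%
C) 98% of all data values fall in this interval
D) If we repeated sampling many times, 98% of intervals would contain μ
D

A) Wrong — coverage applies to intervals containing μ, not to future x̄ values.
B) Wrong — μ is fixed; the randomness lives in the interval, not in μ.
C) Wrong — a CI is about the parameter μ, not individual data values.
D) Correct — this is the frequentist long-run coverage interpretation.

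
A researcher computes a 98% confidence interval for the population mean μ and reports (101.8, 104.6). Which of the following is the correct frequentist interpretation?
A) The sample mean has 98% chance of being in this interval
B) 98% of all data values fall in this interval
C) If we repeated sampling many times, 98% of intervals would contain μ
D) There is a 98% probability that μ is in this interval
C

A) Wrong — x̄ is observed and sits in the interval by construction.
B) Wrong — a CI is about the parameter μ, not individual data values.
C) Correct — this is the frequentist long-run coverage interpretation.
D) Wrong — μ is fixed; the randomness lives in the interval, not in μ.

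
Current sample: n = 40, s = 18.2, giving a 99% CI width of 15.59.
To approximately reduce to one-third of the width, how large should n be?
n ≈ 360

CI width ∝ 1/√n
To reduce width by factor 3, need √n to grow by 3 → need 3² = 9 times as many samples.

Current: n = 40, width = 15.59
New: n = 360, width ≈ 4.97

Width reduced by factor of 15.59/4.97 = 3.14.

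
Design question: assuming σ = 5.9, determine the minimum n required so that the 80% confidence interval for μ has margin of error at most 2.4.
n ≥ 10

For margin E ≤ 2.4:
n ≥ (z* · σ / E)²
n ≥ (1.282 · 5.9 / 2.4)²
n ≥ 9.93

Minimum n = 10 (rounding up)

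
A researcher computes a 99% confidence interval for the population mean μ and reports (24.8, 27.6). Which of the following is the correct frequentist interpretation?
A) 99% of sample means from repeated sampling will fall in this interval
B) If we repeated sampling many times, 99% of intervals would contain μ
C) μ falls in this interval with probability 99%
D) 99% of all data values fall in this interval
B

A) Wrong — coverage applies to intervals containing μ, not to future x̄ values.
B) Correct — this is the frequentist long-run coverage interpretation.
C) Wrong — μ is fixed; the randomness lives in the interval, not in μ.
D) Wrong — a CI is about the parameter μ, not individual data values.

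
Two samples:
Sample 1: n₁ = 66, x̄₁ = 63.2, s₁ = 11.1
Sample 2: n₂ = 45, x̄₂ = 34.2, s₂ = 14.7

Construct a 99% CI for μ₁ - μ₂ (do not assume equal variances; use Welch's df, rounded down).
(22.18, 35.82)

Difference: x̄₁ - x̄₂ = 29.00
SE = √(s₁²/n₁ + s₂²/n₂) = √(11.1²/66 + 14.7²/45) = 2.5824
df = 76.98 → 76 (Welch–Satterthwaite, rounded down)
t* = 2.642

CI: 29.00 ± 2.642 · 2.5824 = 29.00 ± 6.82 = (22.18, 35.82)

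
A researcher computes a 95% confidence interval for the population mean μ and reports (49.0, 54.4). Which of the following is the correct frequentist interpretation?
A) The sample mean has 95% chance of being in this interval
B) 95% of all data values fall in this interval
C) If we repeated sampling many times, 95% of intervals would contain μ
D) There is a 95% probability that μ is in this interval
C

A) Wrong — x̄ is observed and sits in the interval by construction.
B) Wrong — a CI is about the parameter μ, not individual data values.
C) Correct — this is the frequentist long-run coverage interpretation.
D) Wrong — μ is fixed; the randomness lives in the interval, not in μ.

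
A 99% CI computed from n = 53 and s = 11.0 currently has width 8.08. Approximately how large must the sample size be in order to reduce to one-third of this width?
n ≈ 477

CI width ∝ 1/√n
To reduce width by factor 3, need √n to grow by 3 → need 3² = 9 times as many samples.

Current: n = 53, width = 8.08
New: n = 477, width ≈ 2.60

Width reduced by factor of 8.08/2.60 = 3.11.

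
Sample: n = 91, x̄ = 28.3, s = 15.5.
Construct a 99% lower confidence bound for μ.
μ ≥ 24.45

Lower bound (one-sided):
t* = 2.368 (one-sided for 99%)
Lower bound = x̄ - t* · s/√n = 28.3 - 2.368 · 15.5/√91 = 24.45

We are 99% confident that μ ≥ 24.45.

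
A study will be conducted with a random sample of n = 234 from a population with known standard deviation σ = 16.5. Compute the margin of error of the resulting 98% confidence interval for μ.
Margin of error = 2.51

Margin of error = z* · σ/√n
= 2.326 · 16.5/√234
= 2.326 · 16.5/15.2971
= 2.51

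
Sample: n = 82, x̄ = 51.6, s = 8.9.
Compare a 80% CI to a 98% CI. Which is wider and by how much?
98% CI is wider by 2.12

df = 81
80% CI: t* = 1.292, (50.33, 52.87), width = 2 · t* · s/√n = 2.54
98% CI: t* = 2.373, (49.27, 53.93), width = 2 · t* · s/√n = 4.66

The 98% CI is wider by 4.66 - 2.54 = 2.12.
Higher confidence requires a wider interval.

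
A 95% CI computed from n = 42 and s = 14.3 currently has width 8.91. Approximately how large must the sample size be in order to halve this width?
n ≈ 168

CI width ∝ 1/√n
To reduce width by factor 2, need √n to grow by 2 → need 2² = 4 times as many samples.

Current: n = 42, width = 8.91
New: n = 168, width ≈ 4.36

Width reduced by factor of 8.91/4.36 = 2.04.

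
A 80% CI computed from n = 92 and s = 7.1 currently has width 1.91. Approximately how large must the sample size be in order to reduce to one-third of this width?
n ≈ 828

CI width ∝ 1/√n
To reduce width by factor 3, need √n to grow by 3 → need 3² = 9 times as many samples.

Current: n = 92, width = 1.91
New: n = 828, width ≈ 0.63

Width reduced by factor of 1.91/0.63 = 3.03.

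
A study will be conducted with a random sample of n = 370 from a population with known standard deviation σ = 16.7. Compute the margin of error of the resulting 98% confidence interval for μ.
Margin of error = 2.02

Margin of error = z* · σ/√n
= 2.326 · 16.7/√370
= 2.326 · 16.7/19.2354
= 2.02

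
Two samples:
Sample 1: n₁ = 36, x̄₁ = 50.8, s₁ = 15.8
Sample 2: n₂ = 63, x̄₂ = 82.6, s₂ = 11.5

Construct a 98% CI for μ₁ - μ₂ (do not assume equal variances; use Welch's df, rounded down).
(-39.00, -24.60)

Difference: x̄₁ - x̄₂ = -31.80
SE = √(s₁²/n₁ + s₂²/n₂) = √(15.8²/36 + 11.5²/63) = 3.0056
df = 56.48 → 56 (Welch–Satterthwaite, rounded down)
t* = 2.395

CI: -31.80 ± 2.395 · 3.0056 = -31.80 ± 7.20 = (-39.00, -24.60)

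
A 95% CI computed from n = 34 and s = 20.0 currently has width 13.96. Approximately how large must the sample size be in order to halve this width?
n ≈ 136

CI width ∝ 1/√n
To reduce width by factor 2, need √n to grow by 2 → need 2² = 4 times as many samples.

Current: n = 34, width = 13.96
New: n = 136, width ≈ 6.78

Width reduced by factor of 13.96/6.78 = 2.06.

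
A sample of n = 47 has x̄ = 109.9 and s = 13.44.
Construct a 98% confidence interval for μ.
(105.18, 114.62)

t-interval (σ unknown):
df = n - 1 = 46
t* = 2.410 for 98% confidence

Margin of error = t* · s/√n = 2.410 · 13.44/√47 = 4.72

CI: (105.18, 114.62)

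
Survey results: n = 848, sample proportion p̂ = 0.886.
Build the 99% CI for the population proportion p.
(0.858, 0.914)

Proportion CI:
SE = √(p̂(1-p̂)/n) = √(0.886 · 0.114 / 848) = 0.01091

z* = 2.576
Margin = z* · SE = 2.576 · 0.01091 = 0.0281

CI: 0.886 ± 0.0281 = (0.858, 0.914)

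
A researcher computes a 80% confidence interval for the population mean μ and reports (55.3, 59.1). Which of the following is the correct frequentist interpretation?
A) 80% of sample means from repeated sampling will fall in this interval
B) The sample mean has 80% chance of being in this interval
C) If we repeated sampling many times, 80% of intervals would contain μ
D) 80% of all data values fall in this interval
C

A) Wrong — coverage applies to intervals containing μ, not to future x̄ values.
B) Wrong — x̄ is observed and sits in the interval by construction.
C) Correct — this is the frequentist long-run coverage interpretation.
D) Wrong — a CI is about the parameter μ, not individual data values.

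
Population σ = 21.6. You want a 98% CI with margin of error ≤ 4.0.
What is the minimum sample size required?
n ≥ 158

For margin E ≤ 4.0:
n ≥ (z* · σ / E)²
n ≥ (2.326 · 21.6 / 4.0)²
n ≥ 157.76

Minimum n = 158 (rounding up)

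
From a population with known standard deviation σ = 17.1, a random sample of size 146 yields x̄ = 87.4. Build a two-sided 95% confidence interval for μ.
(84.63, 90.17)

z-interval (σ known):
z* = 1.960 for 95% confidence

Margin of error = z* · σ/√n = 1.960 · 17.1/√146 = 2.77

CI: (87.4 - 2.77, 87.4 + 2.77) = (84.63, 90.17)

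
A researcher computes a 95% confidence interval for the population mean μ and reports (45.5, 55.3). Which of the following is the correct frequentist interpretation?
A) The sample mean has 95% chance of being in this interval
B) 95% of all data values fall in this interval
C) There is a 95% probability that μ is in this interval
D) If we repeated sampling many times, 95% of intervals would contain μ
D

A) Wrong — x̄ is observed and sits in the interval by construction.
B) Wrong — a CI is about the parameter μ, not individual data values.
C) Wrong — μ is fixed; the randomness lives in the interval, not in μ.
D) Correct — this is the frequentist long-run coverage interpretation.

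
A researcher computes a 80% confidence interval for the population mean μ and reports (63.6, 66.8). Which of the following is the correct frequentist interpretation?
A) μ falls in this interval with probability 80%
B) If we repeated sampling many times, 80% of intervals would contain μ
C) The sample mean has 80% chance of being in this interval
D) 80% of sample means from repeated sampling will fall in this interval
B

A) Wrong — μ is fixed; the randomness lives in the interval, not in μ.
B) Correct — this is the frequentist long-run coverage interpretation.
C) Wrong — x̄ is observed and sits in the interval by construction.
D) Wrong — coverage applies to intervals containing μ, not to future x̄ values.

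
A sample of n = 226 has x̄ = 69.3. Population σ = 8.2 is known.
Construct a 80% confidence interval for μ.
(68.60, 70.00)

z-interval (σ known):
z* = 1.282 for 80% confidence

Margin of error = z* · σ/√n = 1.282 · 8.2/√226 = 0.70

CI: (69.3 - 0.70, 69.3 + 0.70) = (68.60, 70.00)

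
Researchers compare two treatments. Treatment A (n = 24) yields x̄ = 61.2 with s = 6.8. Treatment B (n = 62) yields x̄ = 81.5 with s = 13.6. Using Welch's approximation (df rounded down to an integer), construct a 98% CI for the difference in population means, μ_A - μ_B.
(-25.56, -15.04)

Difference: x̄₁ - x̄₂ = -20.30
SE = √(s₁²/n₁ + s₂²/n₂) = √(6.8²/24 + 13.6²/62) = 2.2158
df = 78.45 → 78 (Welch–Satterthwaite, rounded down)
t* = 2.375

CI: -20.30 ± 2.375 · 2.2158 = -20.30 ± 5.26 = (-25.56, -15.04)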